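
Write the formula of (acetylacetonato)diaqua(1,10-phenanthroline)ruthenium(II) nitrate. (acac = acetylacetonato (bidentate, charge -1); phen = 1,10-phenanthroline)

[Ru(acac)(H2O)2(phen)]NO3

Ligands: 2 aqua (H2O, neutral), 1 acetylacetonato (acac, -1), 1 1,10-phenanthroline (phen, neutral). Ligand charge sum = -1.
Charge balance with nitrate (-1) requires 1 complex ion per 1 nitrate.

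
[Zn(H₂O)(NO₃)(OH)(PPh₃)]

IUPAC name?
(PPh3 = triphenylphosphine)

There is no counter-ion, so the complex is neutral overall.
Ligand charges: 1×triphenylphosphine (neutral), 1×hydroxo (-1 each), 1×aqua (neutral), 1×nitrato (-1 each); total -2. So Zn + (-2) = 0, giving Zn = +2.
Ligands are named alphabetically: aqua before hydroxo before nitrato before triphenylphosphine.

aquahydroxonitrato(triphenylphosphine)zinc(II)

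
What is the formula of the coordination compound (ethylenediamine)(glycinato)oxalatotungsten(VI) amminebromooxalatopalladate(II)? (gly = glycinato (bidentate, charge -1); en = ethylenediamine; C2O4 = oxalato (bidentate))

[W(C2O4)(en)(gly)][PdBr(C2O4)(NH3)]3

Cation [W…]: ligand charges -3, W(VI) ⇒ ion charge 3+.
Anion [Pd…]: ligand charges -3, Pd(II) ⇒ ion charge 1−.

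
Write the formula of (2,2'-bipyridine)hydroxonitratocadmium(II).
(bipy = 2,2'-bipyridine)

[Cd(bipy)(NO3)(OH)]

Ligands: 1 2,2'-bipyridine (bipy, neutral), 1 hydroxo (OH, -1), 1 nitrato (NO3, -1). Ligand charge sum = -2.
With Cd in oxidation state +2, the complex ion is [Cd...].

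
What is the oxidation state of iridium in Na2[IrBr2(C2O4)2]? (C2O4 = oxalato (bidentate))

2 sodium outside the brackets (+1 each) → the complex ion is 2−.
Ligand charges: 2×Br = -2; 2×C2O4 = -4; sum -6.
Ir + (-6) = 2− ⇒ Ir is +4.

+4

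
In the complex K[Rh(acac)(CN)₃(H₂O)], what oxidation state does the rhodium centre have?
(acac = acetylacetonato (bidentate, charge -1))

1 potassium outside the brackets (+1 each) → the complex ion is 1−.
Ligand charges: 1×H2O neutral; 3×CN = -3; 1×acac = -1; sum -4.
Rh + (-4) = 1− ⇒ Rh is +3.

+3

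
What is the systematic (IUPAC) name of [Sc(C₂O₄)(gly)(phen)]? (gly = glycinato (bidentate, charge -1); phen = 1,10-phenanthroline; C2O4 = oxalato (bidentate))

There is no counter-ion, so the complex is neutral overall.
Ligand charges: 1×glycinato (-1 each), 1×1,10-phenanthroline (neutral), 1×oxalato (-2 each); total -3. So Sc + (-3) = 0, giving Sc = +3.
Ligands are named alphabetically: glycinato before oxalato before phenanthroline.

(glycinato)oxalato(1,10-phenanthroline)scandium(III)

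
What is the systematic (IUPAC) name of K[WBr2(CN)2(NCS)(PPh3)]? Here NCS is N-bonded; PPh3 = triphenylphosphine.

The 1 potassium counter-ion carries a total charge of +1, so each complex ion is 1−.
Ligand charges: 2×bromo (-1 each), 2×cyano (-1 each), 1×isothiocyanato (-1 each), 1×triphenylphosphine (neutral); total -5. So W + (-5) = 1−, giving W = +4.
The complex ion is anionic, so tungsten takes the -ate form tungstate(IV).

potassium dibromodicyanoisothiocyanato(triphenylphosphine)tungstate(IV)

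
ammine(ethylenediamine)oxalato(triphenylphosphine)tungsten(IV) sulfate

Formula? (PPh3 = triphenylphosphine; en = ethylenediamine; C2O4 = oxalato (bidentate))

[W(C2O4)(en)(NH3)(PPh3)]SO4

Ligands: 1 triphenylphosphine (PPh3, neutral), 1 ammine (NH3, neutral), 1 ethylenediamine (en, neutral), 1 oxalato (C2O4, -2). Ligand charge sum = -2.
With W in oxidation state +4, the complex ion is [W...]^2+.
Charge balance with sulfate (-2) requires 1 complex ion per 1 sulfate.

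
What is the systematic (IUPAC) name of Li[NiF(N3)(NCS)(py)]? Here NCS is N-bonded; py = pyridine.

lithium azidofluoroisothiocyanato(pyridine)nickelate(II)

The 1 lithium counter-ion carries a total charge of +1, so each complex ion is 1−.
Ligand charges: 1×isothiocyanato (-1 each), 1×fluoro (-1 each), 1×azido (-1 each), 1×pyridine (neutral); total -3. So Ni + (-3) = 1−, giving Ni = +2.
Ligands are named alphabetically: azido before fluoro before isothiocyanato before pyridine.
The complex ion is anionic, so nickel takes the -ate form nickelate(II).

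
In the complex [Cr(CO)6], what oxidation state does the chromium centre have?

0

No counter-ion: the bracketed complex is neutral.
Ligand charges: 6×CO neutral; sum 0.
Cr + (0) = 0 ⇒ Cr is 0.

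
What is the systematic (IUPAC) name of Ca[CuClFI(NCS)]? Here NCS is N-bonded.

The 1 calcium counter-ion carries a total charge of +2, so each complex ion is 2−.
Ligand charges: 1×isothiocyanato (-1 each), 1×fluoro (-1 each), 1×iodo (-1 each), 1×chloro (-1 each); total -4. So Cu + (-4) = 2−, giving Cu = +2.
The complex ion is anionic, so copper takes the -ate form cuprate(II).

calcium chlorofluoroiodoisothiocyanatocuprate(II)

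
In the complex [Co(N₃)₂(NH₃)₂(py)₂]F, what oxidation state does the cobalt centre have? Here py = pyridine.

+3

1 fluoride outside the brackets (-1 each) → the complex ion is 1+.
Ligand charges: 2×py neutral; 2×N3 = -2; 2×NH3 neutral; sum -2.
Co + (-2) = 1+ ⇒ Co is +3.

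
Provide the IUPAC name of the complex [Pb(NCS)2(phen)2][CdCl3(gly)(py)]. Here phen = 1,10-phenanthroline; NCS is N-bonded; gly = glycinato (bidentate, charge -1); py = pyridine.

Cadmium is always +2 in its complexes; the anion's ligand charges sum to -4, so the complex anion is 2−.
A 1:1 salt means the cation carries the equal and opposite charge, 2+.
Cation: ligand charges sum to -2; for the ion to be 2+, Pb = +4.

diisothiocyanatobis(1,10-phenanthroline)lead(IV) trichloro(glycinato)(pyridine)cadmate(II)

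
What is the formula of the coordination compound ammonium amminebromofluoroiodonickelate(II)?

NH4[NiBrFI(NH3)]

Ligands: 1 bromo (Br, -1), 1 iodo (I, -1), 1 ammine (NH3, neutral), 1 fluoro (F, -1). Ligand charge sum = -3.
Charge balance with ammonium (+1) requires 1 complex ion per 1 ammonium.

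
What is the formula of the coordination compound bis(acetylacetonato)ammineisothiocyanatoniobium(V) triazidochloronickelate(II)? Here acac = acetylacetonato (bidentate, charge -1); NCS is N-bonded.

Cation [Nb…]: ligand charges -3, Nb(V) ⇒ ion charge 2+.
Anion [Ni…]: ligand charges -4, Ni(II) ⇒ ion charge 2−.

[Nb(acac)2(NCS)(NH3)][NiCl(N3)3]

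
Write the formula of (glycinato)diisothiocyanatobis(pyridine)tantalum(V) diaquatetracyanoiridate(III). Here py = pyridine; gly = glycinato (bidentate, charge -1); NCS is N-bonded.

Cation [Ta…]: ligand charges -3, Ta(V) ⇒ ion charge 2+.
Anion [Ir…]: ligand charges -4, Ir(III) ⇒ ion charge 1−.
One 2+ cation requires 2 of the 1− anion.

[Ta(gly)(NCS)2(py)2][Ir(CN)4(H2O)2]2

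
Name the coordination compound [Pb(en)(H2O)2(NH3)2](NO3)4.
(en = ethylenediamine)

The 4 nitrate counter-ions carry a total charge of -4, so each complex ion is 4+.
Ligand charges: 2×aqua (neutral), 2×ammine (neutral), 1×ethylenediamine (neutral); total 0. So Pb + (0) = 4+, giving Pb = +4.
Ligands are named alphabetically: ammine before aqua before ethylenediamine.

diamminediaqua(ethylenediamine)lead(IV) nitrate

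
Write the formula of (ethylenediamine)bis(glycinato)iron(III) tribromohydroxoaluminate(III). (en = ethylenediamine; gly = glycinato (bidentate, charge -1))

Cation [Fe…]: ligand charges -2, Fe(III) ⇒ ion charge 1+.
Anion [Al…]: ligand charges -4, Al(III) ⇒ ion charge 1−.
One 1+ cation balances one 1− anion.

[Fe(en)(gly)2][AlBr3(OH)]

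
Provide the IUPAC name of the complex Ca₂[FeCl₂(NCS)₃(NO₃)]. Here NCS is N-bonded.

The 2 calcium counter-ions carry a total charge of +4, so each complex ion is 4−.
Ligand charges: 3×isothiocyanato (-1 each), 2×chloro (-1 each), 1×nitrato (-1 each); total -6. So Fe + (-6) = 4−, giving Fe = +2.
Ligands are named alphabetically: chloro before isothiocyanato before nitrato.
The complex ion is anionic, so iron takes the -ate form ferrate(II).

calcium dichlorotriisothiocyanatonitratoferrate(II)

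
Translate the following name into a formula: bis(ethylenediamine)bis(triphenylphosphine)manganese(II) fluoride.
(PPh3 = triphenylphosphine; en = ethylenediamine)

Ligands: 2 triphenylphosphine (PPh3, neutral), 2 ethylenediamine (en, neutral). Ligand charge sum = 0.
With Mn in oxidation state +2, the complex ion is [Mn...]^2+.
Charge balance with fluoride (-1) requires 1 complex ion per 2 fluoride.

[Mn(en)2(PPh3)2]F2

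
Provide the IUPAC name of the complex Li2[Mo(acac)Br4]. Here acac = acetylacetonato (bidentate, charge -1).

lithium (acetylacetonato)tetrabromomolybdate(III)

The 2 lithium counter-ions carry a total charge of +2, so each complex ion is 2−.
Ligand charges: 1×acetylacetonato (-1 each), 4×bromo (-1 each); total -5. So Mo + (-5) = 2−, giving Mo = +3.
Ligands are named alphabetically: acetylacetonato before bromo.
The complex ion is anionic, so molybdenum takes the -ate form molybdate(III).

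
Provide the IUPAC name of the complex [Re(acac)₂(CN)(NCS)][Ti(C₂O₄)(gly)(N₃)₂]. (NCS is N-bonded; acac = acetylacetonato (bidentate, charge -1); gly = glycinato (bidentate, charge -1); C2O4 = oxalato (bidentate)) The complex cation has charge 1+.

bis(acetylacetonato)cyanoisothiocyanatorhenium(V) diazido(glycinato)oxalatotitanate(IV)

Both ions are complex: the cation is named first with the plain metal name, the anion second with the -ate form; each ion's ligands are alphabetised independently.
The complex cation is given as 1+; its ligand charges sum to -4, so Re = +5.
A 1:1 salt means the anion carries the equal and opposite charge, 1−.
Anion: ligand charges sum to -5; for the ion to be 1−, Ti = +4.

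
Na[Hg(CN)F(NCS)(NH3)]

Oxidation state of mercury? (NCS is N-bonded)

+2

1 sodium outside the brackets (+1 each) → the complex ion is 1−.
Ligand charges: 1×F = -1; 1×CN = -1; 1×NCS = -1; 1×NH3 neutral; sum -3.
Hg + (-3) = 1− ⇒ Hg is +2.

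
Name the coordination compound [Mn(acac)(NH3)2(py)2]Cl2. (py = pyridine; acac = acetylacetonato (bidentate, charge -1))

(acetylacetonato)diamminebis(pyridine)manganese(III) chloride

The 2 chloride counter-ions carry a total charge of -2, so each complex ion is 2+.
Ligand charges: 2×pyridine (neutral), 1×acetylacetonato (-1 each), 2×ammine (neutral); total -1. So Mn + (-1) = 2+, giving Mn = +3.
Ligands are named alphabetically: acetylacetonato before ammine before pyridine.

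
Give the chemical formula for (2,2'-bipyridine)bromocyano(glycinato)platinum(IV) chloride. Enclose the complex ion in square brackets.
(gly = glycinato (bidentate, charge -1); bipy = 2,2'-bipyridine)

[Pt(bipy)Br(CN)(gly)]Cl

Ligands: 1 cyano (CN, -1), 1 bromo (Br, -1), 1 glycinato (gly, -1), 1 2,2'-bipyridine (bipy, neutral). Ligand charge sum = -3.
With Pt in oxidation state +4, the complex ion is [Pt...]^1+.
Charge balance with chloride (-1) requires 1 complex ion per 1 chloride.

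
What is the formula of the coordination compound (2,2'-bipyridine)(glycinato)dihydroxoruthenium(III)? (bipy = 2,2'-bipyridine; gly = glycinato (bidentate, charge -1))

[Ru(bipy)(gly)(OH)2]

Ligands: 1 2,2'-bipyridine (bipy, neutral), 2 hydroxo (OH, -1), 1 glycinato (gly, -1). Ligand charge sum = -3.
With Ru in oxidation state +3, the complex ion is [Ru...].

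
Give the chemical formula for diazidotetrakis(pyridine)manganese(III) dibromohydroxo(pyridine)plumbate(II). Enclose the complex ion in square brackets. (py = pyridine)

Cation [Mn…]: ligand charges -2, Mn(III) ⇒ ion charge 1+.
Anion [Pb…]: ligand charges -3, Pb(II) ⇒ ion charge 1−.
One 1+ cation balances one 1− anion.

[Mn(N3)2(py)4][PbBr2(OH)(py)]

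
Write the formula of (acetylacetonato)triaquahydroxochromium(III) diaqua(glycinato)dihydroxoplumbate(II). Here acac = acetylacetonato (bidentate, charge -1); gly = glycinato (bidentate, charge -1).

[Cr(acac)(H2O)3(OH)][Pb(gly)(H2O)2(OH)2]

Cation [Cr…]: ligand charges -2, Cr(III) ⇒ ion charge 1+.
Anion [Pb…]: ligand charges -3, Pb(II) ⇒ ion charge 1−.
One 1+ cation balances one 1− anion.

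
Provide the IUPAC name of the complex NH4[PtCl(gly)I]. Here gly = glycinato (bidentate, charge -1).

ammonium chloro(glycinato)iodoplatinate(II)

The 1 ammonium counter-ion carries a total charge of +1, so each complex ion is 1−.
Ligand charges: 1×iodo (-1 each), 1×chloro (-1 each), 1×glycinato (-1 each); total -3. So Pt + (-3) = 1−, giving Pt = +2.
Ligands are named alphabetically: chloro before glycinato before iodo.
The complex ion is anionic, so platinum takes the -ate form platinate(II).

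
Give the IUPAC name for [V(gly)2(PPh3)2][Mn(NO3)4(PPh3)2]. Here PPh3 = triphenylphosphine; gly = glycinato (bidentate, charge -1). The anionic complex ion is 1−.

The complex anion is given as 1−; its ligand charges sum to -4, so Mn = +3.
A 1:1 salt means the cation carries the equal and opposite charge, 1+.
Cation: ligand charges sum to -2; for the ion to be 1+, V = +3.

bis(glycinato)bis(triphenylphosphine)vanadium(III) tetranitratobis(triphenylphosphine)manganate(III)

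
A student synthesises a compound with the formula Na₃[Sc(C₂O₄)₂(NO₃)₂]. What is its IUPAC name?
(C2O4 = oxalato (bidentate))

The 3 sodium counter-ions carry a total charge of +3, so each complex ion is 3−.
Ligand charges: 2×oxalato (-2 each), 2×nitrato (-1 each); total -6. So Sc + (-6) = 3−, giving Sc = +3.
The complex ion is anionic, so scandium takes the -ate form scandate(III).

sodium dinitratodioxalatoscandate(III)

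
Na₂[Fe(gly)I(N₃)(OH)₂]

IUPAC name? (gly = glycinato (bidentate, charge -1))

The 2 sodium counter-ions carry a total charge of +2, so each complex ion is 2−.
Ligand charges: 1×glycinato (-1 each), 1×iodo (-1 each), 1×azido (-1 each), 2×hydroxo (-1 each); total -5. So Fe + (-5) = 2−, giving Fe = +3.
The complex ion is anionic, so iron takes the -ate form ferrate(III).

sodium azido(glycinato)dihydroxoiodoferrate(III)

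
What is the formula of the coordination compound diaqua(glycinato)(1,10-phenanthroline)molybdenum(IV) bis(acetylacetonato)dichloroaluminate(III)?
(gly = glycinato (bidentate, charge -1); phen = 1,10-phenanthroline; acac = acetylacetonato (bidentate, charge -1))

Cation [Mo…]: ligand charges -1, Mo(IV) ⇒ ion charge 3+.
Anion [Al…]: ligand charges -4, Al(III) ⇒ ion charge 1−.
One 3+ cation requires 3 of the 1− anion.

[Mo(gly)(H2O)2(phen)][Al(acac)2Cl2]3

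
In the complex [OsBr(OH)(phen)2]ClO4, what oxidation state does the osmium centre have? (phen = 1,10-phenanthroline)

+3

1 perchlorate outside the brackets (-1 each) → the complex ion is 1+.
Ligand charges: 2×phen neutral; 1×Br = -1; 1×OH = -1; sum -2.
Os + (-2) = 1+ ⇒ Os is +3.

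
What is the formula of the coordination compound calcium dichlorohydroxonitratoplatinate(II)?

Ligands: 1 hydroxo (OH, -1), 2 chloro (Cl, -1), 1 nitrato (NO3, -1). Ligand charge sum = -4.
With Pt in oxidation state +2, the complex ion is [Pt...]^2−.
Charge balance with calcium (+2) requires 1 complex ion per 1 calcium.

Ca[PtCl2(NO3)(OH)]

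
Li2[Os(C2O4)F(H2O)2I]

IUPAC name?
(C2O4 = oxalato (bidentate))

lithium diaquafluoroiodooxalatoosmate(II)

The 2 lithium counter-ions carry a total charge of +2, so each complex ion is 2−.
Ligand charges: 2×aqua (neutral), 1×fluoro (-1 each), 1×iodo (-1 each), 1×oxalato (-2 each); total -4. So Os + (-4) = 2−, giving Os = +2.
Ligands are named alphabetically: aqua before fluoro before iodo before oxalato.
The complex ion is anionic, so osmium takes the -ate form osmate(II).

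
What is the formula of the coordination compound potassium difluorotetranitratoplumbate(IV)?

Ligands: 4 nitrato (NO3, -1), 2 fluoro (F, -1). Ligand charge sum = -6.
Charge balance with potassium (+1) requires 1 complex ion per 2 potassium.

K2[PbF2(NO3)4]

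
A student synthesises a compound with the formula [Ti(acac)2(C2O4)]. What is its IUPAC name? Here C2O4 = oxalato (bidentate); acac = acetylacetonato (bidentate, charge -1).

bis(acetylacetonato)oxalatotitanium(IV)

There is no counter-ion, so the complex is neutral overall.
Ligand charges: 1×oxalato (-2 each), 2×acetylacetonato (-1 each); total -4. So Ti + (-4) = 0, giving Ti = +4.
Ligands are named alphabetically: acetylacetonato before oxalato.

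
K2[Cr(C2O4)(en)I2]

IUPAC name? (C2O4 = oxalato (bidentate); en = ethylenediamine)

The 2 potassium counter-ions carry a total charge of +2, so each complex ion is 2−.
Ligand charges: 1×oxalato (-2 each), 1×ethylenediamine (neutral), 2×iodo (-1 each); total -4. So Cr + (-4) = 2−, giving Cr = +2.
Ligands are named alphabetically: ethylenediamine before iodo before oxalato.
The complex ion is anionic, so chromium takes the -ate form chromate(II).

potassium (ethylenediamine)diiodooxalatochromate(II)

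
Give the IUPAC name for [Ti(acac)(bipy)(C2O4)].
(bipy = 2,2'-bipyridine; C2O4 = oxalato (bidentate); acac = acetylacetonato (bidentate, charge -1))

(acetylacetonato)(2,2'-bipyridine)oxalatotitanium(III)

There is no counter-ion, so the complex is neutral overall.
Ligand charges: 1×2,2'-bipyridine (neutral), 1×oxalato (-2 each), 1×acetylacetonato (-1 each); total -3. So Ti + (-3) = 0, giving Ti = +3.
Ligands are named alphabetically: acetylacetonato before bipyridine before oxalato.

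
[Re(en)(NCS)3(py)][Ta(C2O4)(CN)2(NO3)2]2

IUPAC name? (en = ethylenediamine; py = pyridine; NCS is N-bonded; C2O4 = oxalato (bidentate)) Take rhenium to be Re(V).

Both ions are complex: the cation is named first with the plain metal name, the anion second with the -ate form; each ion's ligands are alphabetised independently.
Re is given as +5; the cation's ligand charges sum to -3, so the complex cation is 2+.
With 2 anions per cation, each anion must be 2/2 = 1−.
Anion: ligand charges sum to -6; for the ion to be 1−, Ta = +5.

(ethylenediamine)triisothiocyanato(pyridine)rhenium(V) dicyanodinitratooxalatotantalate(V)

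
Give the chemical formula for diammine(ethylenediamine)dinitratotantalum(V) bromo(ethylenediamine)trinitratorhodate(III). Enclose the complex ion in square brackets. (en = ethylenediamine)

[Ta(en)(NH3)2(NO3)2][RhBr(en)(NO3)3]3

Cation [Ta…]: ligand charges -2, Ta(V) ⇒ ion charge 3+.
Anion [Rh…]: ligand charges -4, Rh(III) ⇒ ion charge 1−.
One 3+ cation requires 3 of the 1− anion.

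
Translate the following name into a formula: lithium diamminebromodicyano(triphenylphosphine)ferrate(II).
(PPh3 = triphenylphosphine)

Li[FeBr(CN)2(NH3)2(PPh3)]

Ligands: 1 bromo (Br, -1), 1 triphenylphosphine (PPh3, neutral), 2 ammine (NH3, neutral), 2 cyano (CN, -1). Ligand charge sum = -3.
Charge balance with lithium (+1) requires 1 complex ion per 1 lithium.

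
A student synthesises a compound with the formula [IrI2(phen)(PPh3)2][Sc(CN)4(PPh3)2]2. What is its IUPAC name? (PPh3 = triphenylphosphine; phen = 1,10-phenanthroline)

diiodo(1,10-phenanthroline)bis(triphenylphosphine)iridium(IV) tetracyanobis(triphenylphosphine)scandate(III)

Both ions are complex: the cation is named first with the plain metal name, the anion second with the -ate form; each ion's ligands are alphabetised independently.
Scandium is always +3 in its complexes; the anion's ligand charges sum to -4, so the complex anion is 1−.
With 2 anions per cation, the cation must be 2×1 = 2+.
Cation: ligand charges sum to -2; for the ion to be 2+, Ir = +4.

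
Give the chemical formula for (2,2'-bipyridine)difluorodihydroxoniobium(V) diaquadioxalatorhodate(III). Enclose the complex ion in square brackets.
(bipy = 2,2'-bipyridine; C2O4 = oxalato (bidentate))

Cation [Nb…]: ligand charges -4, Nb(V) ⇒ ion charge 1+.
Anion [Rh…]: ligand charges -4, Rh(III) ⇒ ion charge 1−.
One 1+ cation balances one 1− anion.

[Nb(bipy)F2(OH)2][Rh(C2O4)2(H2O)2]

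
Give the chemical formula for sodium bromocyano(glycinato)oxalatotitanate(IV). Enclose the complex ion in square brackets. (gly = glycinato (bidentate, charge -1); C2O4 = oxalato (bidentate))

Na[TiBr(C2O4)(CN)(gly)]

Ligands: 1 glycinato (gly, -1), 1 cyano (CN, -1), 1 bromo (Br, -1), 1 oxalato (C2O4, -2). Ligand charge sum = -5.
Charge balance with sodium (+1) requires 1 complex ion per 1 sodium.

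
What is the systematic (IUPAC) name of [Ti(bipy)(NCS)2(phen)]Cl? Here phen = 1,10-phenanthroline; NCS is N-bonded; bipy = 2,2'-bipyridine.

(2,2'-bipyridine)diisothiocyanato(1,10-phenanthroline)titanium(III) chloride

The 1 chloride counter-ion carries a total charge of -1, so each complex ion is 1+.
Ligand charges: 1×1,10-phenanthroline (neutral), 2×isothiocyanato (-1 each), 1×2,2'-bipyridine (neutral); total -2. So Ti + (-2) = 1+, giving Ti = +3.
Ligands are named alphabetically: bipyridine before isothiocyanato before phenanthroline.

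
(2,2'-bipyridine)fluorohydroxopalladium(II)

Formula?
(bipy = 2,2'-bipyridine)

[Pd(bipy)F(OH)]

Ligands: 1 fluoro (F, -1), 1 hydroxo (OH, -1), 1 2,2'-bipyridine (bipy, neutral). Ligand charge sum = -2.
With Pd in oxidation state +2, the complex ion is [Pd...].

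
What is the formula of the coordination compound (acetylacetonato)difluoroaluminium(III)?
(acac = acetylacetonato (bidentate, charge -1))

Ligands: 1 acetylacetonato (acac, -1), 2 fluoro (F, -1). Ligand charge sum = -3.
With Al in oxidation state +3, the complex ion is [Al...].

[Al(acac)F2]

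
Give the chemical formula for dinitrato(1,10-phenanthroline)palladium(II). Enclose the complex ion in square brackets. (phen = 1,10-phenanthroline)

[Pd(NO3)2(phen)]

Ligands: 1 1,10-phenanthroline (phen, neutral), 2 nitrato (NO3, -1). Ligand charge sum = -2.
With Pd in oxidation state +2, the complex ion is [Pd...].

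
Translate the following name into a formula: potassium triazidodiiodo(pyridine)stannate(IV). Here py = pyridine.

Ligands: 1 pyridine (py, neutral), 3 azido (N3, -1), 2 iodo (I, -1). Ligand charge sum = -5.
Charge balance with potassium (+1) requires 1 complex ion per 1 potassium.

K[SnI2(N3)3(py)]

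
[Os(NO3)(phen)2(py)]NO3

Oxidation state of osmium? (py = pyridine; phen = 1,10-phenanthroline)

+2

1 nitrate outside the brackets (-1 each) → the complex ion is 1+.
Ligand charges: 1×py neutral; 1×NO3 = -1; 2×phen neutral; sum -1.
Os + (-1) = 1+ ⇒ Os is +2.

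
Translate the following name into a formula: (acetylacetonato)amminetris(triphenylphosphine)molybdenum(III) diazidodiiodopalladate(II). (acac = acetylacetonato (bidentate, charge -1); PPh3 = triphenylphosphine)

Cation [Mo…]: ligand charges -1, Mo(III) ⇒ ion charge 2+.
Anion [Pd…]: ligand charges -4, Pd(II) ⇒ ion charge 2−.
One 2+ cation balances one 2− anion.

[Mo(acac)(NH3)(PPh3)3][PdI2(N3)2]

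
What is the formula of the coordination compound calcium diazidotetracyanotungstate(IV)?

Ca[W(CN)4(N3)2]

Ligands: 2 azido (N3, -1), 4 cyano (CN, -1). Ligand charge sum = -6.
Charge balance with calcium (+2) requires 1 complex ion per 1 calcium.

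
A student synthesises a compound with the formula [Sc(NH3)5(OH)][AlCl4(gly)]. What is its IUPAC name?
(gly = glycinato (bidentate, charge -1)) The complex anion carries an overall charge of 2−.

pentaamminehydroxoscandium(III) tetrachloro(glycinato)aluminate(III)

Both ions are complex: the cation is named first with the plain metal name, the anion second with the -ate form; each ion's ligands are alphabetised independently.
The complex anion is given as 2−; its ligand charges sum to -5, so Al = +3.
A 1:1 salt means the cation carries the equal and opposite charge, 2+.
Cation: ligand charges sum to -1; for the ion to be 2+, Sc = +3.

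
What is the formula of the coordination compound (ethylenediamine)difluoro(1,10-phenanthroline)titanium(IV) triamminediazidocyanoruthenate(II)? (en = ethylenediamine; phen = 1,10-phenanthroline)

Cation [Ti…]: ligand charges -2, Ti(IV) ⇒ ion charge 2+.
Anion [Ru…]: ligand charges -3, Ru(II) ⇒ ion charge 1−.

[Ti(en)F2(phen)][Ru(CN)(N3)2(NH3)3]2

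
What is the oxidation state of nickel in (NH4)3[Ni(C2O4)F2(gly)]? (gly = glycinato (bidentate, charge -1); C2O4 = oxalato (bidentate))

+2

3 ammonium outside the brackets (+1 each) → the complex ion is 3−.
Ligand charges: 1×gly = -1; 2×F = -2; 1×C2O4 = -2; sum -5.
Ni + (-5) = 3− ⇒ Ni is +2.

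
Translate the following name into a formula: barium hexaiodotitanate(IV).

Ba[TiI6]

Ligands: 6 iodo (I, -1). Ligand charge sum = -6.
With Ti in oxidation state +4, the complex ion is [Ti...]^2−.
Charge balance with barium (+2) requires 1 complex ion per 1 barium.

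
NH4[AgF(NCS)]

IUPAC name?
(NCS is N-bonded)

The 1 ammonium counter-ion carries a total charge of +1, so each complex ion is 1−.
Ligand charges: 1×fluoro (-1 each), 1×isothiocyanato (-1 each); total -2. So Ag + (-2) = 1−, giving Ag = +1.
The complex ion is anionic, so silver takes the -ate form argentate(I).

ammonium fluoroisothiocyanatoargentate(I)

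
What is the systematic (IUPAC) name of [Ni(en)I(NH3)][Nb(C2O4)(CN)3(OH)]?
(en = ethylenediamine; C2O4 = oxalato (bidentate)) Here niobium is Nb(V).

Nb is given as +5; the anion's ligand charges sum to -6, so the complex anion is 1−.
A 1:1 salt means the cation carries the equal and opposite charge, 1+.
Cation: ligand charges sum to -1; for the ion to be 1+, Ni = +2.

ammine(ethylenediamine)iodonickel(II) tricyanohydroxooxalatoniobate(V)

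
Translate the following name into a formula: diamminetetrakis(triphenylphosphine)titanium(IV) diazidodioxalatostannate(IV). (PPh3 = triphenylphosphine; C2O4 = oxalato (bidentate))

[Ti(NH3)2(PPh3)4][Sn(C2O4)2(N3)2]2

Cation [Ti…]: ligand charges 0, Ti(IV) ⇒ ion charge 4+.
Anion [Sn…]: ligand charges -6, Sn(IV) ⇒ ion charge 2−.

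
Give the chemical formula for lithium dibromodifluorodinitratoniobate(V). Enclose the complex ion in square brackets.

Li[NbBr2F2(NO3)2]

Ligands: 2 fluoro (F, -1), 2 bromo (Br, -1), 2 nitrato (NO3, -1). Ligand charge sum = -6.
With Nb in oxidation state +5, the complex ion is [Nb...]^1−.
Charge balance with lithium (+1) requires 1 complex ion per 1 lithium.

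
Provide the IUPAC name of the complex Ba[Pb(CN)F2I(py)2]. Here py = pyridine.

barium cyanodifluoroiodobis(pyridine)plumbate(II)

The 1 barium counter-ion carries a total charge of +2, so each complex ion is 2−.
Ligand charges: 1×iodo (-1 each), 2×fluoro (-1 each), 1×cyano (-1 each), 2×pyridine (neutral); total -4. So Pb + (-4) = 2−, giving Pb = +2.
Ligands are named alphabetically: cyano before fluoro before iodo before pyridine.
The complex ion is anionic, so lead takes the -ate form plumbate(II).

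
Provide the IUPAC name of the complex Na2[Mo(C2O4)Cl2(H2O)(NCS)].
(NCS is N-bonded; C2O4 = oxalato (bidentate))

The 2 sodium counter-ions carry a total charge of +2, so each complex ion is 2−.
Ligand charges: 1×isothiocyanato (-1 each), 2×chloro (-1 each), 1×oxalato (-2 each), 1×aqua (neutral); total -5. So Mo + (-5) = 2−, giving Mo = +3.
Ligands are named alphabetically: aqua before chloro before isothiocyanato before oxalato.
The complex ion is anionic, so molybdenum takes the -ate form molybdate(III).

sodium aquadichloroisothiocyanatooxalatomolybdate(III)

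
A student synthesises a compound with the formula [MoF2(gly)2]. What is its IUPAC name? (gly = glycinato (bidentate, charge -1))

There is no counter-ion, so the complex is neutral overall.
Ligand charges: 2×glycinato (-1 each), 2×fluoro (-1 each); total -4. So Mo + (-4) = 0, giving Mo = +4.
Ligands are named alphabetically: fluoro before glycinato.

difluorobis(glycinato)molybdenum(IV)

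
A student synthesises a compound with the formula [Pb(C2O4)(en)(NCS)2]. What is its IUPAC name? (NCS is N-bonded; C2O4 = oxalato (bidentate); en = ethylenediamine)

There is no counter-ion, so the complex is neutral overall.
Ligand charges: 2×isothiocyanato (-1 each), 1×oxalato (-2 each), 1×ethylenediamine (neutral); total -4. So Pb + (-4) = 0, giving Pb = +4.
Ligands are named alphabetically: ethylenediamine before isothiocyanato before oxalato.

(ethylenediamine)diisothiocyanatooxalatolead(IV)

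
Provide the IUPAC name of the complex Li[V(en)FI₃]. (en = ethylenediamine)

The 1 lithium counter-ion carries a total charge of +1, so each complex ion is 1−.
Ligand charges: 3×iodo (-1 each), 1×fluoro (-1 each), 1×ethylenediamine (neutral); total -4. So V + (-4) = 1−, giving V = +3.
The complex ion is anionic, so vanadium takes the -ate form vanadate(III).

lithium (ethylenediamine)fluorotriiodovanadate(III)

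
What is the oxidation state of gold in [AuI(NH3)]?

+1

No counter-ion: the bracketed complex is neutral.
Ligand charges: 1×I = -1; 1×NH3 neutral; sum -1.
Au + (-1) = 0 ⇒ Au is +1.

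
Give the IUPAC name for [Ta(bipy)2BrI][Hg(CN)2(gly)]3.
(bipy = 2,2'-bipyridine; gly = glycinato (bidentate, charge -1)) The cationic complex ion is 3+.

bis(2,2'-bipyridine)bromoiodotantalum(V) dicyano(glycinato)mercurate(II)

Both ions are complex: the cation is named first with the plain metal name, the anion second with the -ate form; each ion's ligands are alphabetised independently.
The complex cation is given as 3+; its ligand charges sum to -2, so Ta = +5.
With 3 anions per cation, each anion must be 3/3 = 1−.
Anion: ligand charges sum to -3; for the ion to be 1−, Hg = +2.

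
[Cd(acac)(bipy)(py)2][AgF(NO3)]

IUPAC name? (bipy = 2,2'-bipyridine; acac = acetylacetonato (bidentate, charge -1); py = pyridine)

(acetylacetonato)(2,2'-bipyridine)bis(pyridine)cadmium(II) fluoronitratoargentate(I)

Cadmium is always +2 in its complexes; the cation's ligand charges sum to -1, so the complex cation is 1+.
A 1:1 salt means the anion carries the equal and opposite charge, 1−.
Anion: ligand charges sum to -2; for the ion to be 1−, Ag = +1.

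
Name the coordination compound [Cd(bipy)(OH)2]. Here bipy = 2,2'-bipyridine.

(2,2'-bipyridine)dihydroxocadmium(II)

There is no counter-ion, so the complex is neutral overall.
Ligand charges: 1×2,2'-bipyridine (neutral), 2×hydroxo (-1 each); total -2. So Cd + (-2) = 0, giving Cd = +2.
Ligands are named alphabetically: bipyridine before hydroxo.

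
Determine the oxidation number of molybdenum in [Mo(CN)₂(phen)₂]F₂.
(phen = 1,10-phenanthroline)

+4

2 fluoride outside the brackets (-1 each) → the complex ion is 2+.
Ligand charges: 2×CN = -2; 2×phen neutral; sum -2.
Mo + (-2) = 2+ ⇒ Mo is +4.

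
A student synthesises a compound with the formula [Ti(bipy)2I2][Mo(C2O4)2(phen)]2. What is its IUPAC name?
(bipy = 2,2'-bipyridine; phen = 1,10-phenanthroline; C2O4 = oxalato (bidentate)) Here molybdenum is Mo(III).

bis(2,2'-bipyridine)diiodotitanium(IV) dioxalato(1,10-phenanthroline)molybdate(III)

Mo is given as +3; the anion's ligand charges sum to -4, so the complex anion is 1−.
With 2 anions per cation, the cation must be 2×1 = 2+.
Cation: ligand charges sum to -2; for the ion to be 2+, Ti = +4.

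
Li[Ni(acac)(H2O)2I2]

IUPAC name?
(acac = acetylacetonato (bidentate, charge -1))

lithium (acetylacetonato)diaquadiiodonickelate(II)

The 1 lithium counter-ion carries a total charge of +1, so each complex ion is 1−.
Ligand charges: 2×aqua (neutral), 2×iodo (-1 each), 1×acetylacetonato (-1 each); total -3. So Ni + (-3) = 1−, giving Ni = +2.
The complex ion is anionic, so nickel takes the -ate form nickelate(II).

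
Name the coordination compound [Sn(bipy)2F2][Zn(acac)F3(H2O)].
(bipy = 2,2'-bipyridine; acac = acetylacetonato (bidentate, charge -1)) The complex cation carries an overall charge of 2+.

bis(2,2'-bipyridine)difluorotin(IV) (acetylacetonato)aquatrifluorozincate(II)

Both ions are complex: the cation is named first with the plain metal name, the anion second with the -ate form; each ion's ligands are alphabetised independently.
The complex cation is given as 2+; its ligand charges sum to -2, so Sn = +4.
A 1:1 salt means the anion carries the equal and opposite charge, 2−.
Anion: ligand charges sum to -4; for the ion to be 2−, Zn = +2.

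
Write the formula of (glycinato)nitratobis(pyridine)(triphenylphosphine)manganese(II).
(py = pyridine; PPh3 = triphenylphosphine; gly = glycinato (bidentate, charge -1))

[Mn(gly)(NO3)(PPh3)(py)2]

Ligands: 1 nitrato (NO3, -1), 2 pyridine (py, neutral), 1 triphenylphosphine (PPh3, neutral), 1 glycinato (gly, -1). Ligand charge sum = -2.
With Mn in oxidation state +2, the complex ion is [Mn...].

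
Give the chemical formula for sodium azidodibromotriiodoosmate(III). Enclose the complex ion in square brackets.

Na3[OsBr2I3(N3)]

Ligands: 3 iodo (I, -1), 2 bromo (Br, -1), 1 azido (N3, -1). Ligand charge sum = -6.
Charge balance with sodium (+1) requires 1 complex ion per 3 sodium.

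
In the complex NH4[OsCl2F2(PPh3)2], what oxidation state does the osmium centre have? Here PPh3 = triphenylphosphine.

1 ammonium outside the brackets (+1 each) → the complex ion is 1−.
Ligand charges: 2×Cl = -2; 2×PPh3 neutral; 2×F = -2; sum -4.
Os + (-4) = 1− ⇒ Os is +3.

+3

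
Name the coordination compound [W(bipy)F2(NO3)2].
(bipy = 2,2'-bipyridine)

(2,2'-bipyridine)difluorodinitratotungsten(IV)

There is no counter-ion, so the complex is neutral overall.
Ligand charges: 2×nitrato (-1 each), 1×2,2'-bipyridine (neutral), 2×fluoro (-1 each); total -4. So W + (-4) = 0, giving W = +4.
Ligands are named alphabetically: bipyridine before fluoro before nitrato.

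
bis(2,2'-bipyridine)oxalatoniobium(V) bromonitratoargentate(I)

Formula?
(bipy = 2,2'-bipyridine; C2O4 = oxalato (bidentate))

Cation [Nb…]: ligand charges -2, Nb(V) ⇒ ion charge 3+.
Anion [Ag…]: ligand charges -2, Ag(I) ⇒ ion charge 1−.
One 3+ cation requires 3 of the 1− anion.

[Nb(bipy)2(C2O4)][AgBr(NO3)]3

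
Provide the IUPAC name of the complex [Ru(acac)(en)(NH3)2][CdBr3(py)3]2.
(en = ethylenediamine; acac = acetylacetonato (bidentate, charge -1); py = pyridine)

Both ions are complex: the cation is named first with the plain metal name, the anion second with the -ate form; each ion's ligands are alphabetised independently.
Cadmium is always +2 in its complexes; the anion's ligand charges sum to -3, so the complex anion is 1−.
With 2 anions per cation, the cation must be 2×1 = 2+.
Cation: ligand charges sum to -1; for the ion to be 2+, Ru = +3.

(acetylacetonato)diammine(ethylenediamine)ruthenium(III) tribromotris(pyridine)cadmate(II)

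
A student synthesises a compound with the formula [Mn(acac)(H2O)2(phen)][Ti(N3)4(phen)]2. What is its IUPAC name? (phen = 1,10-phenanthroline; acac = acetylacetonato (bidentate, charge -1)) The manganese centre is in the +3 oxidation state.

Mn is given as +3; the cation's ligand charges sum to -1, so the complex cation is 2+.
With 2 anions per cation, each anion must be 2/2 = 1−.
Anion: ligand charges sum to -4; for the ion to be 1−, Ti = +3.

(acetylacetonato)diaqua(1,10-phenanthroline)manganese(III) tetraazido(1,10-phenanthroline)titanate(III)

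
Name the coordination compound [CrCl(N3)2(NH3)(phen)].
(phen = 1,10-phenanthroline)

There is no counter-ion, so the complex is neutral overall.
Ligand charges: 1×ammine (neutral), 1×1,10-phenanthroline (neutral), 2×azido (-1 each), 1×chloro (-1 each); total -3. So Cr + (-3) = 0, giving Cr = +3.
Ligands are named alphabetically: ammine before azido before chloro before phenanthroline.

amminediazidochloro(1,10-phenanthroline)chromium(III)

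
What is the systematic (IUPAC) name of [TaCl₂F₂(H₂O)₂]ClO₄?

The 1 perchlorate counter-ion carries a total charge of -1, so each complex ion is 1+.
Ligand charges: 2×chloro (-1 each), 2×fluoro (-1 each), 2×aqua (neutral); total -4. So Ta + (-4) = 1+, giving Ta = +5.
Ligands are named alphabetically: aqua before chloro before fluoro.

diaquadichlorodifluorotantalum(V) perchlorate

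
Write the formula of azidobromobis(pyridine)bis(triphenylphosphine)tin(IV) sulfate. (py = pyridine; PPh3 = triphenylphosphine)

[SnBr(N3)(PPh3)2(py)2]SO4

Ligands: 1 azido (N3, -1), 2 pyridine (py, neutral), 2 triphenylphosphine (PPh3, neutral), 1 bromo (Br, -1). Ligand charge sum = -2.
Charge balance with sulfate (-2) requires 1 complex ion per 1 sulfate.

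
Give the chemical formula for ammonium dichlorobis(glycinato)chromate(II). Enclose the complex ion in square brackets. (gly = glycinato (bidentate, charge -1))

(NH4)2[CrCl2(gly)2]

Ligands: 2 chloro (Cl, -1), 2 glycinato (gly, -1). Ligand charge sum = -4.
Charge balance with ammonium (+1) requires 1 complex ion per 2 ammonium.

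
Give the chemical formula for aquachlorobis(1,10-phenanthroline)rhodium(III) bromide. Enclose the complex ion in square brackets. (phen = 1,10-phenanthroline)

Ligands: 1 aqua (H2O, neutral), 2 1,10-phenanthroline (phen, neutral), 1 chloro (Cl, -1). Ligand charge sum = -1.
With Rh in oxidation state +3, the complex ion is [Rh...]^2+.
Charge balance with bromide (-1) requires 1 complex ion per 2 bromide.

[RhCl(H2O)(phen)2]Br2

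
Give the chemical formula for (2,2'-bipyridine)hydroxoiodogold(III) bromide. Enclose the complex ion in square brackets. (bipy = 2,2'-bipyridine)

[Au(bipy)I(OH)]Br

Ligands: 1 iodo (I, -1), 1 hydroxo (OH, -1), 1 2,2'-bipyridine (bipy, neutral). Ligand charge sum = -2.
With Au in oxidation state +3, the complex ion is [Au...]^1+.
Charge balance with bromide (-1) requires 1 complex ion per 1 bromide.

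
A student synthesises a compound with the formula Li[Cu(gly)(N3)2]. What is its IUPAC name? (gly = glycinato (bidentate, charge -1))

lithium diazido(glycinato)cuprate(II)

The 1 lithium counter-ion carries a total charge of +1, so each complex ion is 1−.
Ligand charges: 1×glycinato (-1 each), 2×azido (-1 each); total -3. So Cu + (-3) = 1−, giving Cu = +2.
The complex ion is anionic, so copper takes the -ate form cuprate(II).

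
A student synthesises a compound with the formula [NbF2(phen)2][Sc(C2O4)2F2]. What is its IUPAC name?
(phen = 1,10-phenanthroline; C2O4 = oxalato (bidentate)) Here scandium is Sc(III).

difluorobis(1,10-phenanthroline)niobium(V) difluorodioxalatoscandate(III)

Sc is given as +3; the anion's ligand charges sum to -6, so the complex anion is 3−.
A 1:1 salt means the cation carries the equal and opposite charge, 3+.
Cation: ligand charges sum to -2; for the ion to be 3+, Nb = +5.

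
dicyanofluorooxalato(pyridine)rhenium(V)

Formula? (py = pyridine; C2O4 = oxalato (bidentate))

[Re(C2O4)(CN)2F(py)]

Ligands: 2 cyano (CN, -1), 1 pyridine (py, neutral), 1 oxalato (C2O4, -2), 1 fluoro (F, -1). Ligand charge sum = -5.
With Re in oxidation state +5, the complex ion is [Re...].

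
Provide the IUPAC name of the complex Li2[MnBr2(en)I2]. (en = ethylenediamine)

lithium dibromo(ethylenediamine)diiodomanganate(II)

The 2 lithium counter-ions carry a total charge of +2, so each complex ion is 2−.
Ligand charges: 2×bromo (-1 each), 2×iodo (-1 each), 1×ethylenediamine (neutral); total -4. So Mn + (-4) = 2−, giving Mn = +2.
The complex ion is anionic, so manganese takes the -ate form manganate(II).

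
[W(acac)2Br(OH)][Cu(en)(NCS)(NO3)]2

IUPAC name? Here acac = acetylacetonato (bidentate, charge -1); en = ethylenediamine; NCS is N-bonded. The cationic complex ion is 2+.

bis(acetylacetonato)bromohydroxotungsten(VI) (ethylenediamine)isothiocyanatonitratocuprate(I)

Both ions are complex: the cation is named first with the plain metal name, the anion second with the -ate form; each ion's ligands are alphabetised independently.
The complex cation is given as 2+; its ligand charges sum to -4, so W = +6.
With 2 anions per cation, each anion must be 2/2 = 1−.
Anion: ligand charges sum to -2; for the ion to be 1−, Cu = +1.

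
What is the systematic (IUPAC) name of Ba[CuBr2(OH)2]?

barium dibromodihydroxocuprate(II)

The 1 barium counter-ion carries a total charge of +2, so each complex ion is 2−.
Ligand charges: 2×hydroxo (-1 each), 2×bromo (-1 each); total -4. So Cu + (-4) = 2−, giving Cu = +2.
Ligands are named alphabetically: bromo before hydroxo.
The complex ion is anionic, so copper takes the -ate form cuprate(II).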